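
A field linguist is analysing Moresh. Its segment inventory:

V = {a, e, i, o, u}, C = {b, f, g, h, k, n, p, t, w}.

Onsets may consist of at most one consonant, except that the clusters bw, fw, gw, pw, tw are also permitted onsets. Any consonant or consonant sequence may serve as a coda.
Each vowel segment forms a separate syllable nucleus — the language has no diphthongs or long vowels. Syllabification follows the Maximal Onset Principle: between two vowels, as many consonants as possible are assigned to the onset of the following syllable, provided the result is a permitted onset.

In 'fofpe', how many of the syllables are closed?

Vowels present: o, e; each is a nucleus, giving 2 syllables.
σ1/σ2 boundary: /fp/ — longest licit onset from the right is /p/, leaving /f/ as coda.
Syllabification: fof.pe.
Classifying each syllable: /fof/ (closed), /pe/ (open).
Closed syllables: 1.

1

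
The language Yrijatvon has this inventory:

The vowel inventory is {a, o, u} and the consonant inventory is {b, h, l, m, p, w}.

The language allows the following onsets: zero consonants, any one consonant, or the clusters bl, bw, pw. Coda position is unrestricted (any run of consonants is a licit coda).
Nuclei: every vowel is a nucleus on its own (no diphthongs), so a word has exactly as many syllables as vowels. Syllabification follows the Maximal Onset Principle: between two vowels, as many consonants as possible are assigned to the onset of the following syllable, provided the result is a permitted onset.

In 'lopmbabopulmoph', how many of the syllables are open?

2

Nuclei (vowels): o, a, o, u, o → 5 syllables.
/o…a/ gap (V1→V2): /pmb/; trying suffixes from longest down, /b/ is the first permitted one, so coda /pm/ | onset /b/.
/a…o/ gap (V2→V3): just /b/ — single C goes to the following onset.
/o…u/ gap (V3→V4): /p/ is a single consonant, so it becomes the next onset.
/u…o/ gap (V4→V5): /lm/ — longest licit onset from the right is /m/, leaving /l/ as coda.
Syllabification: lopm.ba.bo.pul.moph.
Classifying each syllable: /lopm/ (closed), /ba/ (open), /bo/ (open), /pul/ (closed), /moph/ (closed).
Open syllables: 2.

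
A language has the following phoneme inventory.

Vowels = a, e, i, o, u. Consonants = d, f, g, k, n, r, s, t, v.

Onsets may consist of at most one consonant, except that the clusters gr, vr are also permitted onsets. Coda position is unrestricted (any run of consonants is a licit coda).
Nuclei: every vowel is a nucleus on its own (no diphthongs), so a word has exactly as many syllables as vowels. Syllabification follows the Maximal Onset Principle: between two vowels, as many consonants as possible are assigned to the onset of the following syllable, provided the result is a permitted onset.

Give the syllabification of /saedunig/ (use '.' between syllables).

sa.e.du.nig

Vowels present: a, e, u, i; each is a nucleus, giving 4 syllables.
/a…e/ gap (V1→V2): no consonants, so the boundary falls immediately after /a/.
/e…u/ gap (V2→V3): just /d/ — single C goes to the following onset.
/u…i/ gap (V3→V4): /n/ is a single consonant, so it becomes the next onset.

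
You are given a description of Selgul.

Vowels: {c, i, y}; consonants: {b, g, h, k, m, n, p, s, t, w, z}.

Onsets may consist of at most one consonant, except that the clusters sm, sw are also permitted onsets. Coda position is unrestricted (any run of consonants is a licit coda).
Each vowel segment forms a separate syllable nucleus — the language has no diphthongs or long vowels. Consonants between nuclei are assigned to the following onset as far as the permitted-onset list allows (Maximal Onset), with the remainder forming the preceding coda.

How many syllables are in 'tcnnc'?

Nuclei (vowels): c, c → 2 syllables.

2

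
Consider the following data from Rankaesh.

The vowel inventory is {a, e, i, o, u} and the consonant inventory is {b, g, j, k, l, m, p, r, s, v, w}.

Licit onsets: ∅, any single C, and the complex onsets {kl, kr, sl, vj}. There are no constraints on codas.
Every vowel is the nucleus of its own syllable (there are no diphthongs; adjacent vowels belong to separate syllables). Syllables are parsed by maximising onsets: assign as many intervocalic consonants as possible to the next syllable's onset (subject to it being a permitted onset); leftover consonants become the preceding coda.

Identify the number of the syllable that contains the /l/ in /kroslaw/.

2

Nuclei (vowels): o, a → 2 syllables.
V1 /o/ – V2 /a/: /sl/ — entire cluster is a permitted onset → onset /sl/, coda ∅.
Result: kro.slaw.
The /l/ is in the onset of syllable 2 (/slaw/).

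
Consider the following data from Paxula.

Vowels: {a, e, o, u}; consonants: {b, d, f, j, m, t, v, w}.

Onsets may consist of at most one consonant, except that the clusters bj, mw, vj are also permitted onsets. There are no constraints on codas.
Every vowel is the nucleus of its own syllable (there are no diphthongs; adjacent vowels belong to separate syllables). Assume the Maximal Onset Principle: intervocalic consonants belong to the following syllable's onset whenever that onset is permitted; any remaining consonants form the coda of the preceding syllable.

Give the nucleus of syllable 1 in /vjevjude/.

e

Nuclei (vowels): e, u, e → 3 syllables.
The first nucleus (vowel 1 from the left) is /e/.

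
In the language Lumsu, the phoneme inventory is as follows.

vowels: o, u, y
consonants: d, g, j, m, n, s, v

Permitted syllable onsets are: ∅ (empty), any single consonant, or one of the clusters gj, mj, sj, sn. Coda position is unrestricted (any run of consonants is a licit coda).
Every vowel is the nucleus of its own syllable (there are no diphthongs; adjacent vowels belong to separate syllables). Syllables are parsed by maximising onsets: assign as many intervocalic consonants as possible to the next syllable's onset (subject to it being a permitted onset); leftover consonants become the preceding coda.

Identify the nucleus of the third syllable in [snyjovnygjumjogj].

Vowels present: y, o, y, u, o; each is a nucleus, giving 5 syllables.
The third nucleus (vowel 3 from the left) is /y/.

y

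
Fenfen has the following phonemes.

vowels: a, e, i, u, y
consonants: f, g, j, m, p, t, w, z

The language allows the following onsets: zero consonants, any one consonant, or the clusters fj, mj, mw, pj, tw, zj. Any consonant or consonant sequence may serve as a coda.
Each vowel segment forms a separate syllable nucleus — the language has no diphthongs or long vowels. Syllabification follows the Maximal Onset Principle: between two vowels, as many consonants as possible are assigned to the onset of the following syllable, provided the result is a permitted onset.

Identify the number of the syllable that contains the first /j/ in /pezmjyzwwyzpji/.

2

Vowels present: e, y, y, i; each is a nucleus, giving 4 syllables.
σ1/σ2 boundary: /zmj/ splits as /z/ + /mj/ (/mj/ is the longest suffix that is a licit onset).
σ2/σ3 boundary: cluster /zww/ — the longest permitted-onset suffix is /w/; onset = /w/, preceding coda = /zw/.
σ3/σ4 boundary: /zpj/ splits as /z/ + /pj/ (/pj/ is the longest suffix that is a licit onset).
So the parse is pez.mjyzw.wyz.pji.
The first /j/ is in the onset of syllable 2 (/mjyzw/).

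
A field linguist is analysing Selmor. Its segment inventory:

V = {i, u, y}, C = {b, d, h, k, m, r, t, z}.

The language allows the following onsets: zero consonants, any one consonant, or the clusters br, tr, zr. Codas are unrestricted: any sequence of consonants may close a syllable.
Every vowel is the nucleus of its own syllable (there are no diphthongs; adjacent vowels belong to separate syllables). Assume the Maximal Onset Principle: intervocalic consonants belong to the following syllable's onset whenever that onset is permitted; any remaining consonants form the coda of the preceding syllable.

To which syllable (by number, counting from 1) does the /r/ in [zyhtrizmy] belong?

Vowels present: y, i, y; each is a nucleus, giving 3 syllables.
Between /y/ (V1) and /i/ (V2): /htr/ splits as /h/ + /tr/ (/tr/ is the longest suffix that is a licit onset).
Between /i/ (V2) and /y/ (V3): /zm/; trying suffixes from longest down, /m/ is the first permitted one, so coda /z/ | onset /m/.
Syllabification: zyh.triz.my.
The /r/ is in the onset of syllable 2 (/triz/).

2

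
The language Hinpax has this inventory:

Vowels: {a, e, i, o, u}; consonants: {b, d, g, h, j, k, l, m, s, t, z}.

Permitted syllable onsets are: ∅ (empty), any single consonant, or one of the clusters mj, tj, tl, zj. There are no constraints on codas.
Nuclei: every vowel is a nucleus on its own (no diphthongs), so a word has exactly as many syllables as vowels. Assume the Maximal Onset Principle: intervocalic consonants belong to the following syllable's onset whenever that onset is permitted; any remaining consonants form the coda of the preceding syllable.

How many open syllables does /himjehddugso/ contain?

Nuclei (vowels): i, e, u, o → 4 syllables.
σ1/σ2 boundary: cluster /mj/ — /mj/ is itself a permitted onset, so the whole cluster goes right; preceding coda = ∅.
σ2/σ3 boundary: /hdd/ splits as /hd/ + /d/ (/d/ is the longest suffix that is a licit onset).
σ3/σ4 boundary: /gs/ — longest licit onset from the right is /s/, leaving /g/ as coda.
Putting it together: hi.mjehd.dug.so.
Classifying each syllable: /hi/ (open), /mjehd/ (closed), /dug/ (closed), /so/ (open).
Open syllables: 2.

2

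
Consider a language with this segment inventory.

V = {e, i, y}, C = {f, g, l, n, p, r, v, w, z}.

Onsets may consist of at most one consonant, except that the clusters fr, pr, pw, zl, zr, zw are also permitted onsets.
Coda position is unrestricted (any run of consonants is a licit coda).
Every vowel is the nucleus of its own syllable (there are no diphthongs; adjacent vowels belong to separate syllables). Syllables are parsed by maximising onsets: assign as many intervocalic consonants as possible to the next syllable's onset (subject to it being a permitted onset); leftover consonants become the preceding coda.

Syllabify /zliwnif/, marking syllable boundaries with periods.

Vowels present: i, i; each is a nucleus, giving 2 syllables.
Between /i/ (V1) and /i/ (V2): /wn/ splits as /w/ + /n/ (/n/ is the longest suffix that is a licit onset).

zliw.nif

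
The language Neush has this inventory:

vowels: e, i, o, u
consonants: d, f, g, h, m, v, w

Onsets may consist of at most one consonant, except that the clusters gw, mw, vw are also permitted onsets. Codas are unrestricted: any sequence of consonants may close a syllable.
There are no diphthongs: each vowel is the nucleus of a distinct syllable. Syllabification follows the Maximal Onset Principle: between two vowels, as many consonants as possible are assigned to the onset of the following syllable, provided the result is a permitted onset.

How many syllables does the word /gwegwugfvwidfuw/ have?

4

The vowels are e, u, i, u — 4 nuclei, so 4 syllables.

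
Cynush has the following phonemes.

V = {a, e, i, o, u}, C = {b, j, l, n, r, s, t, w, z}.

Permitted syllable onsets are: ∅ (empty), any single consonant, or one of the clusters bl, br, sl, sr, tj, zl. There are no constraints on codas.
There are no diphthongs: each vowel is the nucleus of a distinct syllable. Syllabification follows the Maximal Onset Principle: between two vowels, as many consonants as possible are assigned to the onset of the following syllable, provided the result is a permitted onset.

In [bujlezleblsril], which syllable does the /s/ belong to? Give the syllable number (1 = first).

Vowels present: u, e, e, i; each is a nucleus, giving 4 syllables.
/u…e/ gap (V1→V2): /jl/; trying suffixes from longest down, /l/ is the first permitted one, so coda /j/ | onset /l/.
/e…e/ gap (V2→V3): cluster /zl/ — /zl/ is itself a permitted onset, so the whole cluster goes right; preceding coda = ∅.
/e…i/ gap (V3→V4): /blsr/ splits as /bl/ + /sr/ (/sr/ is the longest suffix that is a licit onset).
Putting it together: buj.le.zlebl.sril.
The /s/ is in the onset of syllable 4 (/sril/).

4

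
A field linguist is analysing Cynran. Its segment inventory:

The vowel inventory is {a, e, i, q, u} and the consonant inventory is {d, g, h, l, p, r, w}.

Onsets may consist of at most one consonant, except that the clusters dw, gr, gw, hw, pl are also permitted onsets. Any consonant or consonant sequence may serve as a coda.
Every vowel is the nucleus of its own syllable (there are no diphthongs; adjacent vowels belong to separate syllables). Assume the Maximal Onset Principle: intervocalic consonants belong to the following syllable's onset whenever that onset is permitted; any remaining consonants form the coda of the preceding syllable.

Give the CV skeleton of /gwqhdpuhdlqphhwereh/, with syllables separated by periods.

CCVCC.CVCC.CVCC.CCV.CVC

Nuclei (vowels): q, u, q, e, e → 5 syllables.
Between /q/ (V1) and /u/ (V2): cluster /hdp/ — the longest permitted-onset suffix is /p/; onset = /p/, preceding coda = /hd/.
Between /u/ (V2) and /q/ (V3): /hdl/ splits as /hd/ + /l/ (/l/ is the longest suffix that is a licit onset).
Between /q/ (V3) and /e/ (V4): cluster /phhw/ — the longest permitted-onset suffix is /hw/; onset = /hw/, preceding coda = /ph/.
Between /e/ (V4) and /e/ (V5): just /r/ — single C goes to the following onset.
Syllabification: gwqhd.puhd.lqph.hwe.reh.
Mapping each syllable to C/V: /gwqhd/ → CCVCC, /puhd/ → CVCC, /lqph/ → CVCC, /hwe/ → CCV, /reh/ → CVC.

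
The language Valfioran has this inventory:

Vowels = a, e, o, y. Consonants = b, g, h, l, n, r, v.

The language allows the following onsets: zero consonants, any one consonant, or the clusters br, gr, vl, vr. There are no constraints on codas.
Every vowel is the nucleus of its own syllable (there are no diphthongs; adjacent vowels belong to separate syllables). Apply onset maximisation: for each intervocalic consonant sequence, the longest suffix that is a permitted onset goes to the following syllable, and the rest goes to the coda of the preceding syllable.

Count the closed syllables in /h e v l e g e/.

0

Nuclei (vowels): e, e, e → 3 syllables.
Between /e/ (V1) and /e/ (V2): /vl/ — entire cluster is a permitted onset → onset /vl/, coda ∅.
Between /e/ (V2) and /e/ (V3): /g/ is a single consonant, so it becomes the next onset.
Result: he.vle.ge.
Classifying each syllable: /he/ (open), /vle/ (open), /ge/ (open).
Closed syllables: 0.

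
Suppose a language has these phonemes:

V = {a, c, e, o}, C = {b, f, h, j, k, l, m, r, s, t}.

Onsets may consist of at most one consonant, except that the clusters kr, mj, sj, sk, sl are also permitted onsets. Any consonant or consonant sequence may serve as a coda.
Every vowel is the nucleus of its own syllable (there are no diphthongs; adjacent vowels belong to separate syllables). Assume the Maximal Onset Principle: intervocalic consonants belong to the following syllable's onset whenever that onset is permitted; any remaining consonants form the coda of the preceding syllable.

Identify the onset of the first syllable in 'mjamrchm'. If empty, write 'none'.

mj

The vowels are a, c — 2 nuclei, so 2 syllables.
V1 /a/ – V2 /c/: /mr/ splits as /m/ + /r/ (/r/ is the longest suffix that is a licit onset).
Result: mjam.rchm.
Syllable 1 is /mjam/: onset /mj/, nucleus /a/, coda /m/.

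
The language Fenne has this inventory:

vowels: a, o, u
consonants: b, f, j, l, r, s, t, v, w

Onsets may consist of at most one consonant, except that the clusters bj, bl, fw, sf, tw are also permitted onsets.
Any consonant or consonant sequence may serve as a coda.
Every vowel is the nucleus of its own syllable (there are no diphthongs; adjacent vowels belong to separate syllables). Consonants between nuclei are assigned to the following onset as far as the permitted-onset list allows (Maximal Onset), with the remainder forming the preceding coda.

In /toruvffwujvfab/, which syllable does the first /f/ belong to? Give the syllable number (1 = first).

Nuclei (vowels): o, u, u, a → 4 syllables.
Between /o/ (V1) and /u/ (V2): just /r/ — single C goes to the following onset.
Between /u/ (V2) and /u/ (V3): /vffw/; trying suffixes from longest down, /fw/ is the first permitted one, so coda /vf/ | onset /fw/.
Between /u/ (V3) and /a/ (V4): cluster /jvf/ — the longest permitted-onset suffix is /f/; onset = /f/, preceding coda = /jv/.
Putting it together: to.ruvf.fwujv.fab.
The first /f/ is in the coda of syllable 2 (/ruvf/).

2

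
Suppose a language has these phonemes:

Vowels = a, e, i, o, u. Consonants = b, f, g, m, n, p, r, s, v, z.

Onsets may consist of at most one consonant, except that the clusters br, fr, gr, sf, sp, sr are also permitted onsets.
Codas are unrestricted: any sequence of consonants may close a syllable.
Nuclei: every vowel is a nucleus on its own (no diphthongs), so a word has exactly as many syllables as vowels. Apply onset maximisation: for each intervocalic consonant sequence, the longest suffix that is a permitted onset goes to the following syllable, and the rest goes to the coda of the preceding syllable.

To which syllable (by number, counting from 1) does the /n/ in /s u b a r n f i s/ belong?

2

Nuclei (vowels): u, a, i → 3 syllables.
V1 /u/ – V2 /a/: /b/ is a single consonant, so it becomes the next onset.
V2 /a/ – V3 /i/: cluster /rnf/ — the longest permitted-onset suffix is /f/; onset = /f/, preceding coda = /rn/.
Putting it together: su.barn.fis.
The /n/ is in the coda of syllable 2 (/barn/).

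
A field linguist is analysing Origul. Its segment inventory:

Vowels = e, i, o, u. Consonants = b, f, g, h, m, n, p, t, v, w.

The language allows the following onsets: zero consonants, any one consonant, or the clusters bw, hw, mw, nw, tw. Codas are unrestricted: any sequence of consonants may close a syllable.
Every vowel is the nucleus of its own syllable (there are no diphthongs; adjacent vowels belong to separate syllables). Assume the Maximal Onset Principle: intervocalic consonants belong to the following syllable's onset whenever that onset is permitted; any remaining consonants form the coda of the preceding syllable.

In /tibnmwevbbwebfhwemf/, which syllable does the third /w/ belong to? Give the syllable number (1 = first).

4

Vowels present: i, e, e, e; each is a nucleus, giving 4 syllables.
σ1/σ2 boundary: cluster /bnmw/ — the longest permitted-onset suffix is /mw/; onset = /mw/, preceding coda = /bn/.
σ2/σ3 boundary: /vbbw/; trying suffixes from longest down, /bw/ is the first permitted one, so coda /vb/ | onset /bw/.
σ3/σ4 boundary: /bfhw/; trying suffixes from longest down, /hw/ is the first permitted one, so coda /bf/ | onset /hw/.
So the parse is tibn.mwevb.bwebf.hwemf.
The third /w/ is in the onset of syllable 4 (/hwemf/).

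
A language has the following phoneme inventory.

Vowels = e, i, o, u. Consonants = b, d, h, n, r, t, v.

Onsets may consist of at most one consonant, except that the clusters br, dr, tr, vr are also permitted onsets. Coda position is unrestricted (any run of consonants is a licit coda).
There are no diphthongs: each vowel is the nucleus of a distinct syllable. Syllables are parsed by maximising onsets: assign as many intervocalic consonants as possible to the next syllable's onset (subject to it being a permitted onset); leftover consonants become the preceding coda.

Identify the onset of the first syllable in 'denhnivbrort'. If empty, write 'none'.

d

Nuclei (vowels): e, i, o → 3 syllables.
V1 /e/ – V2 /i/: /nhn/ splits as /nh/ + /n/ (/n/ is the longest suffix that is a licit onset).
V2 /i/ – V3 /o/: cluster /vbr/ — the longest permitted-onset suffix is /br/; onset = /br/, preceding coda = /v/.
So the parse is denh.niv.brort.
Syllable 1 is /denh/: onset /d/, nucleus /e/, coda /nh/.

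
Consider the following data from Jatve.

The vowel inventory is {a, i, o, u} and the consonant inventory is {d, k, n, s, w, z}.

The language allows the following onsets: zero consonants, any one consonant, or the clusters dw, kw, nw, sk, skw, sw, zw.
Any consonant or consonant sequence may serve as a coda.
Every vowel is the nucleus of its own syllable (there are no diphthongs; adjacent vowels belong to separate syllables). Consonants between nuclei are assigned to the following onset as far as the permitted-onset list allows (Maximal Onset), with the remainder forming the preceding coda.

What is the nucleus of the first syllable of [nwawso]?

Vowels present: a, o; each is a nucleus, giving 2 syllables.
The first nucleus (vowel 1 from the left) is /a/.

a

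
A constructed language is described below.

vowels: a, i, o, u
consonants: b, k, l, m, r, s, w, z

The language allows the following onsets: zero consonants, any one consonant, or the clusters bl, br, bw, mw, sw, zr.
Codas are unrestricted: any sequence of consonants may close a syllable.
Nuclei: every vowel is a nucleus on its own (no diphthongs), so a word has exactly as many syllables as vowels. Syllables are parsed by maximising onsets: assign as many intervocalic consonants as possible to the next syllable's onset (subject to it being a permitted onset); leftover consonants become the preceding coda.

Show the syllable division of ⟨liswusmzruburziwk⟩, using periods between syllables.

Nuclei (vowels): i, u, u, u, i → 5 syllables.
σ1/σ2 boundary: /sw/ — entire cluster is a permitted onset → onset /sw/, coda ∅.
σ2/σ3 boundary: /smzr/ splits as /sm/ + /zr/ (/zr/ is the longest suffix that is a licit onset).
σ3/σ4 boundary: /b/ is a single consonant, so it becomes the next onset.
σ4/σ5 boundary: cluster /rz/ — the longest permitted-onset suffix is /z/; onset = /z/, preceding coda = /r/.

li.swusm.zru.bur.ziwk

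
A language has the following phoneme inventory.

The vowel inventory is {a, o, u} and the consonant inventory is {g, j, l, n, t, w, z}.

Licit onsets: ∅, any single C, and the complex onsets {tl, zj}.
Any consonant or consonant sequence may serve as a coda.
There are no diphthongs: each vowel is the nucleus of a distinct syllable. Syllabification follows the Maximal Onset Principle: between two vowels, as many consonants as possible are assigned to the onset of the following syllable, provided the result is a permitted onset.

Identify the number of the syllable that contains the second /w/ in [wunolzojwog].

4

Nuclei (vowels): u, o, o, o → 4 syllables.
V1 /u/ – V2 /o/: /n/ → onset of the next syllable (single consonants are always licit onsets).
V2 /o/ – V3 /o/: /lz/ — longest licit onset from the right is /z/, leaving /l/ as coda.
V3 /o/ – V4 /o/: cluster /jw/ — the longest permitted-onset suffix is /w/; onset = /w/, preceding coda = /j/.
Syllabification: wu.nol.zoj.wog.
The second /w/ is in the onset of syllable 4 (/wog/).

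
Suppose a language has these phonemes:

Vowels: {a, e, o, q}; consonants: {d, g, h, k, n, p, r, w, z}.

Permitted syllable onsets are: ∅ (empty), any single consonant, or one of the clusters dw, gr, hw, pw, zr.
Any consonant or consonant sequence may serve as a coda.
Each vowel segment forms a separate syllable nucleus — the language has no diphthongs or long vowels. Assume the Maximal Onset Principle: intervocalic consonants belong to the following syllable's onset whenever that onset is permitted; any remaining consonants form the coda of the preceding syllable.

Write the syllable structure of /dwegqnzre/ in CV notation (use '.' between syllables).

CCV.CVC.CCV

The vowels are e, q, e — 3 nuclei, so 3 syllables.
Between /e/ (V1) and /q/ (V2): just /g/ — single C goes to the following onset.
Between /q/ (V2) and /e/ (V3): /nzr/ — longest licit onset from the right is /zr/, leaving /n/ as coda.
Putting it together: dwe.gqn.zre.
Mapping each syllable to C/V: /dwe/ → CCV, /gqn/ → CVC, /zre/ → CCV.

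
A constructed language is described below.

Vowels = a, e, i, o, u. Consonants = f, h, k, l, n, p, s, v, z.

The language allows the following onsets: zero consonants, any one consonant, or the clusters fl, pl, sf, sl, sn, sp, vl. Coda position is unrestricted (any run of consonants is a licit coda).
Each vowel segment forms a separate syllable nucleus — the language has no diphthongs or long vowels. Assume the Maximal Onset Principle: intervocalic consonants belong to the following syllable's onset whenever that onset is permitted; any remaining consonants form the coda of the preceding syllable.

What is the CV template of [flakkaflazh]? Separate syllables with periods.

CCVC.CV.CCVCC

Nuclei (vowels): a, a, a → 3 syllables.
V1 /a/ – V2 /a/: cluster /kk/ — the longest permitted-onset suffix is /k/; onset = /k/, preceding coda = /k/.
V2 /a/ – V3 /a/: /fl/ — entire cluster is a permitted onset → onset /fl/, coda ∅.
So the parse is flak.ka.flazh.
Mapping each syllable to C/V: /flak/ → CCVC, /ka/ → CV, /flazh/ → CCVCC.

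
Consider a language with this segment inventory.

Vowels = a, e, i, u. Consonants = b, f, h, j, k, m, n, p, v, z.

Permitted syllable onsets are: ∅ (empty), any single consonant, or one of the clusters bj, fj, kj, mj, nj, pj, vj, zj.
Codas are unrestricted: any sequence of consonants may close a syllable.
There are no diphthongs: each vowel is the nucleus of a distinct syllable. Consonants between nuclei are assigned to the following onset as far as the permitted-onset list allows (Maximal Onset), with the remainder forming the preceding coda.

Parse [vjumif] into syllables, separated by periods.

The vowels are u, i — 2 nuclei, so 2 syllables.
Between /u/ (V1) and /i/ (V2): just /m/ — single C goes to the following onset.

vju.mif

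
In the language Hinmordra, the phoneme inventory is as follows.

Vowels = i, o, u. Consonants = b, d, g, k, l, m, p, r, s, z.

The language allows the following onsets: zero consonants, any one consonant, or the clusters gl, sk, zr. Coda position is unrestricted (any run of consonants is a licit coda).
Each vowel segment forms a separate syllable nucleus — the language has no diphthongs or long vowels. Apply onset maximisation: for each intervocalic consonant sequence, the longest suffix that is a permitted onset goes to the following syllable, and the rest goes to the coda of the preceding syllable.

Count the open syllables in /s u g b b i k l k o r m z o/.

Vowels present: u, i, o, o; each is a nucleus, giving 4 syllables.
/u…i/ gap (V1→V2): cluster /gbb/ — the longest permitted-onset suffix is /b/; onset = /b/, preceding coda = /gb/.
/i…o/ gap (V2→V3): /klk/ splits as /kl/ + /k/ (/k/ is the longest suffix that is a licit onset).
/o…o/ gap (V3→V4): /rmz/; trying suffixes from longest down, /z/ is the first permitted one, so coda /rm/ | onset /z/.
Syllabification: sugb.bikl.korm.zo.
Classifying each syllable: /sugb/ (closed), /bikl/ (closed), /korm/ (closed), /zo/ (open).
Open syllables: 1.

1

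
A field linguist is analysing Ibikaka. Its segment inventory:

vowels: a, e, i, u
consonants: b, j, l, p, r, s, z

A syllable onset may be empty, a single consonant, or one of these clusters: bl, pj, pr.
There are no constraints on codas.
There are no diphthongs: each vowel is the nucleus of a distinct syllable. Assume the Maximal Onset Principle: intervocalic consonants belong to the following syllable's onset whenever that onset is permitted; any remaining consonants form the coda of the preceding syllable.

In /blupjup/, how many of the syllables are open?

The vowels are u, u — 2 nuclei, so 2 syllables.
/u…u/ gap (V1→V2): /pj/ — entire cluster is a permitted onset → onset /pj/, coda ∅.
So the parse is blu.pjup.
Classifying each syllable: /blu/ (open), /pjup/ (closed).
Open syllables: 1.

1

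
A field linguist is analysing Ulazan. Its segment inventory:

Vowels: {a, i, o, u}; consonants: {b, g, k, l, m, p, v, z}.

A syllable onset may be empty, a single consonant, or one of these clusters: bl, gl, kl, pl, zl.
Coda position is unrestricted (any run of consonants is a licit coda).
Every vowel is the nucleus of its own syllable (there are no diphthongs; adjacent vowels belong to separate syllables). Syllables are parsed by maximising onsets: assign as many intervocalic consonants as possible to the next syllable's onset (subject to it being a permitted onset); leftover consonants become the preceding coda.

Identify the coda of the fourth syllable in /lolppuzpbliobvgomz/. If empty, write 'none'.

bv

The vowels are o, u, i, o, o — 5 nuclei, so 5 syllables.
σ1/σ2 boundary: /lpp/; trying suffixes from longest down, /p/ is the first permitted one, so coda /lp/ | onset /p/.
σ2/σ3 boundary: cluster /zpbl/ — the longest permitted-onset suffix is /bl/; onset = /bl/, preceding coda = /zp/.
σ3/σ4 boundary: no consonants, so the boundary falls immediately after /i/.
σ4/σ5 boundary: /bvg/ — longest licit onset from the right is /g/, leaving /bv/ as coda.
Syllabification: lolp.puzp.bli.obv.gomz.
Syllable 4 is /obv/: onset ∅, nucleus /o/, coda /bv/.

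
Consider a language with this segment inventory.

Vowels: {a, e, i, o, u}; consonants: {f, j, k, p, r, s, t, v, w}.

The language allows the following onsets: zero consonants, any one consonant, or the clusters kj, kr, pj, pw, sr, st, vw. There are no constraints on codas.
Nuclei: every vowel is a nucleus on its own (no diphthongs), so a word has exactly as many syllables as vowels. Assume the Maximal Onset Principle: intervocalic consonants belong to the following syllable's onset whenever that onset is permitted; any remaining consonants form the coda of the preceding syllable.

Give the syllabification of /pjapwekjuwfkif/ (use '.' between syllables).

Nuclei (vowels): a, e, u, i → 4 syllables.
V1 /a/ – V2 /e/: /pw/ — entire cluster is a permitted onset → onset /pw/, coda ∅.
V2 /e/ – V3 /u/: /kj/ — entire cluster is a permitted onset → onset /kj/, coda ∅.
V3 /u/ – V4 /i/: /wfk/ — longest licit onset from the right is /k/, leaving /wf/ as coda.

pja.pwe.kjuwf.kif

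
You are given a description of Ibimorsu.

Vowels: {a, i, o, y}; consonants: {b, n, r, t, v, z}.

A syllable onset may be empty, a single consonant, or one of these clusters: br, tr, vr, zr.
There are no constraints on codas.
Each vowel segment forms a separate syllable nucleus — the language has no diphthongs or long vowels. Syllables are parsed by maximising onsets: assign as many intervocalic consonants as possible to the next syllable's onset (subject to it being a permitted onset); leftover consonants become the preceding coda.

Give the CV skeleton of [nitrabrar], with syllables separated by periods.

CV.CCV.CCVC

Vowels present: i, a, a; each is a nucleus, giving 3 syllables.
Between /i/ (V1) and /a/ (V2): /tr/ is a licit onset in full, so it all attaches to the next syllable.
Between /a/ (V2) and /a/ (V3): /br/ is a licit onset in full, so it all attaches to the next syllable.
So the parse is ni.tra.brar.
Mapping each syllable to C/V: /ni/ → CV, /tra/ → CCV, /brar/ → CCVC.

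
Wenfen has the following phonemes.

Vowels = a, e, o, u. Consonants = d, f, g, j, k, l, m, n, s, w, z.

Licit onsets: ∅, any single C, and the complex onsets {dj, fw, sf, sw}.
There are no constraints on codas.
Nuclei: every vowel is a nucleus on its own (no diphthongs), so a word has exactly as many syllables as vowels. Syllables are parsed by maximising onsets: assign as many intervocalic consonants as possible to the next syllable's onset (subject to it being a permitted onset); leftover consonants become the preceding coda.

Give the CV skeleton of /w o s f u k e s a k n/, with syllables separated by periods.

CV.CCV.CV.CVCC

The vowels are o, u, e, a — 4 nuclei, so 4 syllables.
V1 /o/ – V2 /u/: /sf/ — entire cluster is a permitted onset → onset /sf/, coda ∅.
V2 /u/ – V3 /e/: /k/ → onset of the next syllable (single consonants are always licit onsets).
V3 /e/ – V4 /a/: /s/ is a single consonant, so it becomes the next onset.
Syllabification: wo.sfu.ke.sakn.
Mapping each syllable to C/V: /wo/ → CV, /sfu/ → CCV, /ke/ → CV, /sakn/ → CVCC.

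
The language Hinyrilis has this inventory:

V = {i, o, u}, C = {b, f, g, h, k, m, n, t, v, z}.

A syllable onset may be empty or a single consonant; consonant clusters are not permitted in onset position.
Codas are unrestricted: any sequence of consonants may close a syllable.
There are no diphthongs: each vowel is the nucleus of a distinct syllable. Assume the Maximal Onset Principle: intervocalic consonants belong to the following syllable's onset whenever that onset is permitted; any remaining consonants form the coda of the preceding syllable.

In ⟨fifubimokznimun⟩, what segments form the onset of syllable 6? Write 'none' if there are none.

m

Vowels present: i, u, i, o, i, u; each is a nucleus, giving 6 syllables.
/i…u/ gap (V1→V2): just /f/ — single C goes to the following onset.
/u…i/ gap (V2→V3): /b/ → onset of the next syllable (single consonants are always licit onsets).
/i…o/ gap (V3→V4): /m/ → onset of the next syllable (single consonants are always licit onsets).
/o…i/ gap (V4→V5): cluster /kzn/ — the longest permitted-onset suffix is /n/; onset = /n/, preceding coda = /kz/.
/i…u/ gap (V5→V6): just /m/ — single C goes to the following onset.
Syllabification: fi.fu.bi.mokz.ni.mun.
Syllable 6 is /mun/: onset /m/, nucleus /u/, coda /n/.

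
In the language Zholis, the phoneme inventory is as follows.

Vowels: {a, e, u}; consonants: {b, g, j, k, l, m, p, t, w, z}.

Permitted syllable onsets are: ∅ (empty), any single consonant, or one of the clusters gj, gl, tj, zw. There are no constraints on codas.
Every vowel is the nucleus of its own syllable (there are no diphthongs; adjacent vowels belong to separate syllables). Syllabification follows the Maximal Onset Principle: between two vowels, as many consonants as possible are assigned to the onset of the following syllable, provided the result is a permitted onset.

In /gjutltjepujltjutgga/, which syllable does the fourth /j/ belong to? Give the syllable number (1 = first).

The vowels are u, e, u, u, a — 5 nuclei, so 5 syllables.
σ1/σ2 boundary: /tltj/ — longest licit onset from the right is /tj/, leaving /tl/ as coda.
σ2/σ3 boundary: /p/ → onset of the next syllable (single consonants are always licit onsets).
σ3/σ4 boundary: cluster /jltj/ — the longest permitted-onset suffix is /tj/; onset = /tj/, preceding coda = /jl/.
σ4/σ5 boundary: /tgg/; trying suffixes from longest down, /g/ is the first permitted one, so coda /tg/ | onset /g/.
Syllabification: gjutl.tje.pujl.tjutg.ga.
The fourth /j/ is in the onset of syllable 4 (/tjutg/).

4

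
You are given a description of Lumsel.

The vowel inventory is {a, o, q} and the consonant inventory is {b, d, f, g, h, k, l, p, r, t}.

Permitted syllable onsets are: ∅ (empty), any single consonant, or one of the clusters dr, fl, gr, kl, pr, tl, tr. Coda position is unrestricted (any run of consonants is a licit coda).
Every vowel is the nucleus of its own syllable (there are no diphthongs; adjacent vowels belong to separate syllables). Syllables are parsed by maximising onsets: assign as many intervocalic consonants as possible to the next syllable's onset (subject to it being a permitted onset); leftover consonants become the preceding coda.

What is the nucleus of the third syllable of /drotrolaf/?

Vowels present: o, o, a; each is a nucleus, giving 3 syllables.
The third nucleus (vowel 3 from the left) is /a/.

a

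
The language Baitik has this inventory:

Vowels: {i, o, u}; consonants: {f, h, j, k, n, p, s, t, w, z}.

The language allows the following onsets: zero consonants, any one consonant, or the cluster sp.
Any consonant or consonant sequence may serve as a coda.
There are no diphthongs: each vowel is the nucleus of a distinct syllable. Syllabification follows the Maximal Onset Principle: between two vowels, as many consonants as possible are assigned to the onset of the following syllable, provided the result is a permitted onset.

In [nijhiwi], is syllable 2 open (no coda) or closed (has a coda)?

Nuclei (vowels): i, i, i → 3 syllables.
/i…i/ gap (V1→V2): /jh/ splits as /j/ + /h/ (/h/ is the longest suffix that is a licit onset).
/i…i/ gap (V2→V3): /w/ → onset of the next syllable (single consonants are always licit onsets).
So the parse is nij.hi.wi.
Syllable 2 is /hi/; it ends in its nucleus with no coda, so it is open.

open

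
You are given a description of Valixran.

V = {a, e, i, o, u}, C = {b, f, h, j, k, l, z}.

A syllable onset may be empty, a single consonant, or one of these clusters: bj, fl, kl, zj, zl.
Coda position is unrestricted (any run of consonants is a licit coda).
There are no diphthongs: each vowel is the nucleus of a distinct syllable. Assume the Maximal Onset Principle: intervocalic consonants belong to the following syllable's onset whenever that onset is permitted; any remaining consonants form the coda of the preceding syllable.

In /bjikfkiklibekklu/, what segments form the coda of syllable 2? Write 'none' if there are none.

none

The vowels are i, i, i, e, u — 5 nuclei, so 5 syllables.
σ1/σ2 boundary: cluster /kfk/ — the longest permitted-onset suffix is /k/; onset = /k/, preceding coda = /kf/.
σ2/σ3 boundary: /kl/ — entire cluster is a permitted onset → onset /kl/, coda ∅.
σ3/σ4 boundary: /b/ is a single consonant, so it becomes the next onset.
σ4/σ5 boundary: cluster /kkl/ — the longest permitted-onset suffix is /kl/; onset = /kl/, preceding coda = /k/.
Putting it together: bjikf.ki.kli.bek.klu.
Syllable 2 is /ki/: onset /k/, nucleus /i/, coda ∅.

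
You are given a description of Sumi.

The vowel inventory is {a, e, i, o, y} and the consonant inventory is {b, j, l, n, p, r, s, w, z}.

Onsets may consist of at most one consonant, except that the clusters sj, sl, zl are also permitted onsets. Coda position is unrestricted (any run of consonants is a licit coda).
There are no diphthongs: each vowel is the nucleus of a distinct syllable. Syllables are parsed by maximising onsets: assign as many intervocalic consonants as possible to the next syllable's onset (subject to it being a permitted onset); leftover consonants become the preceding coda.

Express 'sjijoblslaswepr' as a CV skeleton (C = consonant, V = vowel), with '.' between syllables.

Vowels present: i, o, a, e; each is a nucleus, giving 4 syllables.
V1 /i/ – V2 /o/: just /j/ — single C goes to the following onset.
V2 /o/ – V3 /a/: cluster /blsl/ — the longest permitted-onset suffix is /sl/; onset = /sl/, preceding coda = /bl/.
V3 /a/ – V4 /e/: /sw/ splits as /s/ + /w/ (/w/ is the longest suffix that is a licit onset).
Syllabification: sji.jobl.slas.wepr.
Mapping each syllable to C/V: /sji/ → CCV, /jobl/ → CVCC, /slas/ → CCVC, /wepr/ → CVCC.

CCV.CVCC.CCVC.CVCC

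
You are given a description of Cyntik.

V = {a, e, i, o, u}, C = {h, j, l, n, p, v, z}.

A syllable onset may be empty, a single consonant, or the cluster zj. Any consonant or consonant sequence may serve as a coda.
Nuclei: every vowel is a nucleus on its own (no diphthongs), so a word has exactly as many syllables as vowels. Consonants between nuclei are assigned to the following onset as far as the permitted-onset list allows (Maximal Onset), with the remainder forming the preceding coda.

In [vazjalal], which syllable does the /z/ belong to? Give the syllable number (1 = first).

The vowels are a, a, a — 3 nuclei, so 3 syllables.
/a…a/ gap (V1→V2): /zj/ is a licit onset in full, so it all attaches to the next syllable.
/a…a/ gap (V2→V3): /l/ → onset of the next syllable (single consonants are always licit onsets).
Putting it together: va.zja.lal.
The /z/ is in the onset of syllable 2 (/zja/).

2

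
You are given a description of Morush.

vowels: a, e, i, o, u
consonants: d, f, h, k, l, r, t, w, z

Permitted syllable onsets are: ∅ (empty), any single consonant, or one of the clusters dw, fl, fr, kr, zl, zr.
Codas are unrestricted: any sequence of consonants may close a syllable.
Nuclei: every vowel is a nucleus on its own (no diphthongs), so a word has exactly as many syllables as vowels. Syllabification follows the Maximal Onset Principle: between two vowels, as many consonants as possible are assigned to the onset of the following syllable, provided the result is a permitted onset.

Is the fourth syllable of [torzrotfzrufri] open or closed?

open

The vowels are o, o, u, i — 4 nuclei, so 4 syllables.
V1 /o/ – V2 /o/: /rzr/; trying suffixes from longest down, /zr/ is the first permitted one, so coda /r/ | onset /zr/.
V2 /o/ – V3 /u/: cluster /tfzr/ — the longest permitted-onset suffix is /zr/; onset = /zr/, preceding coda = /tf/.
V3 /u/ – V4 /i/: /fr/ — entire cluster is a permitted onset → onset /fr/, coda ∅.
Result: tor.zrotf.zru.fri.
Syllable 4 is /fri/; it ends in its nucleus with no coda, so it is open.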